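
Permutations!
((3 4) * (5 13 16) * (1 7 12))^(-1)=((1 7 12)(3 4)(5 13 16))^(-1)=(1 12 7)(3 4)(5 16 13)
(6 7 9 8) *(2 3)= [0, 1, 3, 2, 4, 5, 7, 9, 6, 8]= (2 3)(6 7 9 8)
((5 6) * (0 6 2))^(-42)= ((0 6 5 2))^(-42)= (0 5)(2 6)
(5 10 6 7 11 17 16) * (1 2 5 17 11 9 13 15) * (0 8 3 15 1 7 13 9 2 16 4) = (0 8 3 15 7 2 5 10 6 13 1 16 17 4) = [8, 16, 5, 15, 0, 10, 13, 2, 3, 9, 6, 11, 12, 1, 14, 7, 17, 4]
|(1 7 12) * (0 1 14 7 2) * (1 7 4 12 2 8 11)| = |(0 7 2)(1 8 11)(4 12 14)| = 3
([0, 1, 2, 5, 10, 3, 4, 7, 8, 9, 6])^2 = [0, 1, 2, 3, 6, 5, 10, 7, 8, 9, 4]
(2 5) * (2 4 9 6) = (2 5 4 9 6) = [0, 1, 5, 3, 9, 4, 2, 7, 8, 6]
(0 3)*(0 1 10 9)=(0 3 1 10 9)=[3, 10, 2, 1, 4, 5, 6, 7, 8, 0, 9]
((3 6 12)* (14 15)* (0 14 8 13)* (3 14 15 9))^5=(0 15 8 13)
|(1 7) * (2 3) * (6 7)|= |(1 6 7)(2 3)|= 6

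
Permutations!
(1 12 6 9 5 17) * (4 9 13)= [0, 12, 2, 3, 9, 17, 13, 7, 8, 5, 10, 11, 6, 4, 14, 15, 16, 1]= (1 12 6 13 4 9 5 17)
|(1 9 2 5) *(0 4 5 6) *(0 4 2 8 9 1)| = 10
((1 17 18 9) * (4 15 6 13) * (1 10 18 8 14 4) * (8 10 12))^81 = (1 15 8 18)(4 12 10 13)(6 14 9 17)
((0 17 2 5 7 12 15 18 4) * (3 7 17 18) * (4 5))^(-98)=(0 2 5)(3 12)(4 17 18)(7 15)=((0 18 5 17 2 4)(3 7 12 15))^(-98)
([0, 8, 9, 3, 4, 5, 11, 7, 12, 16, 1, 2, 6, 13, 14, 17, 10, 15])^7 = (1 16 2 6 8 10 9 11 12)(15 17)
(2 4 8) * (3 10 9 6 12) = (2 4 8)(3 10 9 6 12) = [0, 1, 4, 10, 8, 5, 12, 7, 2, 6, 9, 11, 3]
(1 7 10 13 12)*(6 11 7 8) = [0, 8, 2, 3, 4, 5, 11, 10, 6, 9, 13, 7, 1, 12] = (1 8 6 11 7 10 13 12)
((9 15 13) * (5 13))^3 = ((5 13 9 15))^3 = (5 15 9 13)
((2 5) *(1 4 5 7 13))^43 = (1 4 5 2 7 13)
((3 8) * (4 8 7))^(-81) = (3 8 4 7)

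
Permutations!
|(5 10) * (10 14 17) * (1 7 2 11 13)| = |(1 7 2 11 13)(5 14 17 10)| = 20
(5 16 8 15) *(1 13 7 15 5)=(1 13 7 15)(5 16 8)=[0, 13, 2, 3, 4, 16, 6, 15, 5, 9, 10, 11, 12, 7, 14, 1, 8]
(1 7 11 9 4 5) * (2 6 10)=(1 7 11 9 4 5)(2 6 10)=[0, 7, 6, 3, 5, 1, 10, 11, 8, 4, 2, 9]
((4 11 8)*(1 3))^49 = ((1 3)(4 11 8))^49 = (1 3)(4 11 8)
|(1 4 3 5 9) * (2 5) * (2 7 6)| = 8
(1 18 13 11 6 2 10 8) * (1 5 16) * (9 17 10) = [0, 18, 9, 3, 4, 16, 2, 7, 5, 17, 8, 6, 12, 11, 14, 15, 1, 10, 13] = (1 18 13 11 6 2 9 17 10 8 5 16)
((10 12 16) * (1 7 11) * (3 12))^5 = (1 11 7)(3 12 16 10)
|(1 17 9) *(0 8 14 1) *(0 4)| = 7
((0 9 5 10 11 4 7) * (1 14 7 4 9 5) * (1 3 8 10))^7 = (0 1 7 5 14)(3 10 9 8 11)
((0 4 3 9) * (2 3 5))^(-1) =(0 9 3 2 5 4)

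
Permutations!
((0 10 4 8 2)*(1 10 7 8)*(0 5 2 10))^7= (0 7 8 10 4 1)(2 5)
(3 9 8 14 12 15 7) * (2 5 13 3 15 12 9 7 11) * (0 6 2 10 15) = (0 6 2 5 13 3 7)(8 14 9)(10 15 11) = [6, 1, 5, 7, 4, 13, 2, 0, 14, 8, 15, 10, 12, 3, 9, 11]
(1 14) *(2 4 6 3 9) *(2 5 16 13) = (1 14)(2 4 6 3 9 5 16 13) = [0, 14, 4, 9, 6, 16, 3, 7, 8, 5, 10, 11, 12, 2, 1, 15, 13]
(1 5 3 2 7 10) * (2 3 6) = (1 5 6 2 7 10) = [0, 5, 7, 3, 4, 6, 2, 10, 8, 9, 1]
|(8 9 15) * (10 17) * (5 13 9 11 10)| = |(5 13 9 15 8 11 10 17)| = 8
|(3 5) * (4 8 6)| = |(3 5)(4 8 6)| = 6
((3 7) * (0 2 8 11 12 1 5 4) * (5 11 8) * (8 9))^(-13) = ((0 2 5 4)(1 11 12)(3 7)(8 9))^(-13) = (0 4 5 2)(1 12 11)(3 7)(8 9)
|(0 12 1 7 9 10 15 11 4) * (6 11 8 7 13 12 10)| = |(0 10 15 8 7 9 6 11 4)(1 13 12)| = 9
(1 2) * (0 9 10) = (0 9 10)(1 2) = [9, 2, 1, 3, 4, 5, 6, 7, 8, 10, 0]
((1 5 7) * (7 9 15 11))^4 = (1 11 9)(5 7 15) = ((1 5 9 15 11 7))^4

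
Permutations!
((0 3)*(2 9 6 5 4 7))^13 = (0 3)(2 9 6 5 4 7)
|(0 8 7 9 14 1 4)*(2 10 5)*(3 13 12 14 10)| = |(0 8 7 9 10 5 2 3 13 12 14 1 4)| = 13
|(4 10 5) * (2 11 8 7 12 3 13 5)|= 10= |(2 11 8 7 12 3 13 5 4 10)|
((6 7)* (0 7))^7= ((0 7 6))^7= (0 7 6)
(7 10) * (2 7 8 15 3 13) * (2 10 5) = (2 7 5)(3 13 10 8 15) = [0, 1, 7, 13, 4, 2, 6, 5, 15, 9, 8, 11, 12, 10, 14, 3]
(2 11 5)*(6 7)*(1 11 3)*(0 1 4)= [1, 11, 3, 4, 0, 2, 7, 6, 8, 9, 10, 5]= (0 1 11 5 2 3 4)(6 7)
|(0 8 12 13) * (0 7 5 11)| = 7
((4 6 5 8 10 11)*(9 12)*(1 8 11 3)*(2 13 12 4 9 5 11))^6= ((1 8 10 3)(2 13 12 5)(4 6 11 9))^6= (1 10)(2 12)(3 8)(4 11)(5 13)(6 9)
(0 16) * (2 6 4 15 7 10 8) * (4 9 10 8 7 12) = (0 16)(2 6 9 10 7 8)(4 15 12) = [16, 1, 6, 3, 15, 5, 9, 8, 2, 10, 7, 11, 4, 13, 14, 12, 0]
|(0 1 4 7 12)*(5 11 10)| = 15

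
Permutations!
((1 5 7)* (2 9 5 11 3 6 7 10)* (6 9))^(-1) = ((1 11 3 9 5 10 2 6 7))^(-1) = (1 7 6 2 10 5 9 3 11)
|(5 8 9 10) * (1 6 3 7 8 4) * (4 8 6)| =|(1 4)(3 7 6)(5 8 9 10)| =12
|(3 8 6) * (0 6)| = 4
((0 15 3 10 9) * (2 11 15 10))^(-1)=((0 10 9)(2 11 15 3))^(-1)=(0 9 10)(2 3 15 11)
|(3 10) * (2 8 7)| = 6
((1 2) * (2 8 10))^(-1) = ((1 8 10 2))^(-1) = (1 2 10 8)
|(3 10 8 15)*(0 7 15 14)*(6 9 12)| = 21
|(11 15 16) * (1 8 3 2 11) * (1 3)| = 10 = |(1 8)(2 11 15 16 3)|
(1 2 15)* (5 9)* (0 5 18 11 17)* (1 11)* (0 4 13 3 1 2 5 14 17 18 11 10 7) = (0 14 17 4 13 3 1 5 9 11 18 2 15 10 7) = [14, 5, 15, 1, 13, 9, 6, 0, 8, 11, 7, 18, 12, 3, 17, 10, 16, 4, 2]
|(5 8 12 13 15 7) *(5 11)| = 7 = |(5 8 12 13 15 7 11)|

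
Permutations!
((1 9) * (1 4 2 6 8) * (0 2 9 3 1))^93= (0 2 6 8)(1 3)(4 9)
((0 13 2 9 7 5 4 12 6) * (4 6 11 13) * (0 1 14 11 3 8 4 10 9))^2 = (0 9 5 1 11 2 10 7 6 14 13)(3 4)(8 12)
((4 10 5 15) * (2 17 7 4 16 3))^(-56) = ((2 17 7 4 10 5 15 16 3))^(-56) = (2 16 5 4 17 3 15 10 7)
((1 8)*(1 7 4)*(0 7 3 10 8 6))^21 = ((0 7 4 1 6)(3 10 8))^21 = (10)(0 7 4 1 6)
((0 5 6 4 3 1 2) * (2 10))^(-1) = ((0 5 6 4 3 1 10 2))^(-1) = (0 2 10 1 3 4 6 5)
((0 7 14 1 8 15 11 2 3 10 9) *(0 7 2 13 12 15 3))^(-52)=((0 2)(1 8 3 10 9 7 14)(11 13 12 15))^(-52)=(15)(1 9 8 7 3 14 10)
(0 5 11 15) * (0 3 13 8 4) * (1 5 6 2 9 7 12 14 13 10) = (0 6 2 9 7 12 14 13 8 4)(1 5 11 15 3 10) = [6, 5, 9, 10, 0, 11, 2, 12, 4, 7, 1, 15, 14, 8, 13, 3]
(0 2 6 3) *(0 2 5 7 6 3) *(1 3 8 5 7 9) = (0 7 6)(1 3 2 8 5 9) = [7, 3, 8, 2, 4, 9, 0, 6, 5, 1]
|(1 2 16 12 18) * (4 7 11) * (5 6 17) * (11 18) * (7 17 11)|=30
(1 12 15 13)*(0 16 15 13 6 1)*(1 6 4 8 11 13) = (0 16 15 4 8 11 13)(1 12) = [16, 12, 2, 3, 8, 5, 6, 7, 11, 9, 10, 13, 1, 0, 14, 4, 15]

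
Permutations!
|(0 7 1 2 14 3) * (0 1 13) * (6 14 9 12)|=21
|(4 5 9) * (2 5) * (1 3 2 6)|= |(1 3 2 5 9 4 6)|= 7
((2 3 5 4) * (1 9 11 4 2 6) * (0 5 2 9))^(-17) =(0 4 5 6 9 1 11)(2 3)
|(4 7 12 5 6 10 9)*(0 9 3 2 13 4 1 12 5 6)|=12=|(0 9 1 12 6 10 3 2 13 4 7 5)|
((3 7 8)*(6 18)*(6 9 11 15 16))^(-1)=((3 7 8)(6 18 9 11 15 16))^(-1)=(3 8 7)(6 16 15 11 9 18)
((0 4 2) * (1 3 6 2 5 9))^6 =((0 4 5 9 1 3 6 2))^6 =(0 6 1 5)(2 3 9 4)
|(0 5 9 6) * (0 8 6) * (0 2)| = 4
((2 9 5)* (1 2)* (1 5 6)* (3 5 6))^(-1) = ((1 2 9 3 5 6))^(-1) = (1 6 5 3 9 2)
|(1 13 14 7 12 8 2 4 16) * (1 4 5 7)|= 30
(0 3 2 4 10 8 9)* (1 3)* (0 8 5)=(0 1 3 2 4 10 5)(8 9)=[1, 3, 4, 2, 10, 0, 6, 7, 9, 8, 5]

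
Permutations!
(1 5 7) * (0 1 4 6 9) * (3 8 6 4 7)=[1, 5, 2, 8, 4, 3, 9, 7, 6, 0]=(0 1 5 3 8 6 9)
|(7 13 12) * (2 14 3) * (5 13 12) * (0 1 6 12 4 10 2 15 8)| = 12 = |(0 1 6 12 7 4 10 2 14 3 15 8)(5 13)|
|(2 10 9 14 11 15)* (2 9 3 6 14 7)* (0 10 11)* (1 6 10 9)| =18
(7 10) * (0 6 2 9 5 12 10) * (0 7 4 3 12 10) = [6, 1, 9, 12, 3, 10, 2, 7, 8, 5, 4, 11, 0] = (0 6 2 9 5 10 4 3 12)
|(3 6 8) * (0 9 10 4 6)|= |(0 9 10 4 6 8 3)|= 7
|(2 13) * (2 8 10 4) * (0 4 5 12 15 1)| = |(0 4 2 13 8 10 5 12 15 1)| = 10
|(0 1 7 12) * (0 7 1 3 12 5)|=5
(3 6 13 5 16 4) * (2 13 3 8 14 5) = [0, 1, 13, 6, 8, 16, 3, 7, 14, 9, 10, 11, 12, 2, 5, 15, 4] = (2 13)(3 6)(4 8 14 5 16)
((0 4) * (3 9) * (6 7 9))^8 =(9)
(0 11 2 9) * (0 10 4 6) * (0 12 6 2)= (0 11)(2 9 10 4)(6 12)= [11, 1, 9, 3, 2, 5, 12, 7, 8, 10, 4, 0, 6]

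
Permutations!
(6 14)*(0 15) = (0 15)(6 14) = [15, 1, 2, 3, 4, 5, 14, 7, 8, 9, 10, 11, 12, 13, 6, 0]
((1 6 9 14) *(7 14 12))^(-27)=((1 6 9 12 7 14))^(-27)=(1 12)(6 7)(9 14)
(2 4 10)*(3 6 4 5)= (2 5 3 6 4 10)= [0, 1, 5, 6, 10, 3, 4, 7, 8, 9, 2]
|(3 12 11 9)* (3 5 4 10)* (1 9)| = 8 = |(1 9 5 4 10 3 12 11)|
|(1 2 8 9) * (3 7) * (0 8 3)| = 7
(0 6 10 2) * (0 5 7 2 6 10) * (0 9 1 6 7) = [10, 6, 5, 3, 4, 0, 9, 2, 8, 1, 7] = (0 10 7 2 5)(1 6 9)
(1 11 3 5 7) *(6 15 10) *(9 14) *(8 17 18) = (1 11 3 5 7)(6 15 10)(8 17 18)(9 14) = [0, 11, 2, 5, 4, 7, 15, 1, 17, 14, 6, 3, 12, 13, 9, 10, 16, 18, 8]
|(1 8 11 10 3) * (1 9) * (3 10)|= 5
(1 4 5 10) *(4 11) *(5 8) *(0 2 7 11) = [2, 0, 7, 3, 8, 10, 6, 11, 5, 9, 1, 4] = (0 2 7 11 4 8 5 10 1)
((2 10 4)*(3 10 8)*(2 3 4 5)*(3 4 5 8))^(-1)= (2 5 8 10 3)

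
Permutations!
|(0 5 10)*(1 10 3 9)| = |(0 5 3 9 1 10)| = 6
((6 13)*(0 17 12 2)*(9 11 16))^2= ((0 17 12 2)(6 13)(9 11 16))^2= (0 12)(2 17)(9 16 11)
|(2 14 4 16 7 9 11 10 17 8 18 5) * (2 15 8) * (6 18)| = 45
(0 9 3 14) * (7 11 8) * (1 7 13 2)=(0 9 3 14)(1 7 11 8 13 2)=[9, 7, 1, 14, 4, 5, 6, 11, 13, 3, 10, 8, 12, 2, 0]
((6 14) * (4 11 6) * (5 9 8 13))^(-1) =(4 14 6 11)(5 13 8 9)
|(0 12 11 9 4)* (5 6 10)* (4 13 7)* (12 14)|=24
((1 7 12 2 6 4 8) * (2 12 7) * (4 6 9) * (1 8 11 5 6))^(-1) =(12)(1 6 5 11 4 9 2)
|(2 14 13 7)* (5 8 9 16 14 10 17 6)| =11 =|(2 10 17 6 5 8 9 16 14 13 7)|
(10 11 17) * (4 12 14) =(4 12 14)(10 11 17) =[0, 1, 2, 3, 12, 5, 6, 7, 8, 9, 11, 17, 14, 13, 4, 15, 16, 10]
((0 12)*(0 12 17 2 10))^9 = ((0 17 2 10))^9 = (0 17 2 10)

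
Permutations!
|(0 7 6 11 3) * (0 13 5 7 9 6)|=8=|(0 9 6 11 3 13 5 7)|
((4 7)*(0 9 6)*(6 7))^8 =(0 4 9 6 7)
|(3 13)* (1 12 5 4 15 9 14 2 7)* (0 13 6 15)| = 13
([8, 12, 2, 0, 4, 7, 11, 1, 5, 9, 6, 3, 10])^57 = [6, 8, 2, 10, 4, 3, 1, 0, 11, 9, 7, 12, 5]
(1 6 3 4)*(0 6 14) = [6, 14, 2, 4, 1, 5, 3, 7, 8, 9, 10, 11, 12, 13, 0] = (0 6 3 4 1 14)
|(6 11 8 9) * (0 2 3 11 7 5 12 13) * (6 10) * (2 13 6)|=12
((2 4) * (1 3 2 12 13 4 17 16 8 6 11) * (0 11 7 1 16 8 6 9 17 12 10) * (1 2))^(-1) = (0 10 4 13 12 2 7 6 16 11)(1 3)(8 17 9)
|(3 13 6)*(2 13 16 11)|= 6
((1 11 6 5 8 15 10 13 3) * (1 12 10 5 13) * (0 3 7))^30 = (15)(0 10 6)(1 13 3)(7 12 11)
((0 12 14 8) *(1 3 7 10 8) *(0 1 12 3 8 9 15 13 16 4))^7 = (0 16 15 10 3 4 13 9 7)(1 8)(12 14) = ((0 3 7 10 9 15 13 16 4)(1 8)(12 14))^7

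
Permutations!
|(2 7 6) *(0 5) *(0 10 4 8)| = |(0 5 10 4 8)(2 7 6)| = 15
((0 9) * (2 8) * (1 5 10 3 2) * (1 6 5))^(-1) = ((0 9)(2 8 6 5 10 3))^(-1) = (0 9)(2 3 10 5 6 8)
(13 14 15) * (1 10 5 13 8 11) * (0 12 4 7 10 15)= [12, 15, 2, 3, 7, 13, 6, 10, 11, 9, 5, 1, 4, 14, 0, 8]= (0 12 4 7 10 5 13 14)(1 15 8 11)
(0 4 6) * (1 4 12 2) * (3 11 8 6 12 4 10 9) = (0 4 12 2 1 10 9 3 11 8 6) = [4, 10, 1, 11, 12, 5, 0, 7, 6, 3, 9, 8, 2]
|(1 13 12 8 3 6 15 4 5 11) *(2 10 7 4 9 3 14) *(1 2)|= 60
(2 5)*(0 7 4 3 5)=(0 7 4 3 5 2)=[7, 1, 0, 5, 3, 2, 6, 4]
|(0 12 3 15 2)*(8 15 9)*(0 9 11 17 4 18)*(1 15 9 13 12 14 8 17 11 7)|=|(0 14 8 9 17 4 18)(1 15 2 13 12 3 7)|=7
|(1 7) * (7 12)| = |(1 12 7)| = 3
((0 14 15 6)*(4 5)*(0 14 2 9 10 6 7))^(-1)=(0 7 15 14 6 10 9 2)(4 5)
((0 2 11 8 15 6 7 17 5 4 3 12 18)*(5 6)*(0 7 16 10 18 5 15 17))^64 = (0 17 18 11 16)(2 6 7 8 10)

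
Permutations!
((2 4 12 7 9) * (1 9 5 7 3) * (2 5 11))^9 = (12)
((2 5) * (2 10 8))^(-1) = (2 8 10 5)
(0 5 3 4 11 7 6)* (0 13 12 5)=(3 4 11 7 6 13 12 5)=[0, 1, 2, 4, 11, 3, 13, 6, 8, 9, 10, 7, 5, 12]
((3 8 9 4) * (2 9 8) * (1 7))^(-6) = ((1 7)(2 9 4 3))^(-6) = (2 4)(3 9)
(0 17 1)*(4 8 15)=(0 17 1)(4 8 15)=[17, 0, 2, 3, 8, 5, 6, 7, 15, 9, 10, 11, 12, 13, 14, 4, 16, 1]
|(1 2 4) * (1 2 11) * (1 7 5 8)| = |(1 11 7 5 8)(2 4)| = 10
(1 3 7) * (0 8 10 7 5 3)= (0 8 10 7 1)(3 5)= [8, 0, 2, 5, 4, 3, 6, 1, 10, 9, 7]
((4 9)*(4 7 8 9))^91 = (7 8 9)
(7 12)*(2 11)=(2 11)(7 12)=[0, 1, 11, 3, 4, 5, 6, 12, 8, 9, 10, 2, 7]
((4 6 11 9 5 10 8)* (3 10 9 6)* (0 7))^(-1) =(0 7)(3 4 8 10)(5 9)(6 11)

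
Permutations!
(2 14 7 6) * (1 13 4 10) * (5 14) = [0, 13, 5, 3, 10, 14, 2, 6, 8, 9, 1, 11, 12, 4, 7] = (1 13 4 10)(2 5 14 7 6)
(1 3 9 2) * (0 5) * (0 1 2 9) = [5, 3, 2, 0, 4, 1, 6, 7, 8, 9] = (9)(0 5 1 3)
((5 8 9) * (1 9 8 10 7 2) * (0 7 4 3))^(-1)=(0 3 4 10 5 9 1 2 7)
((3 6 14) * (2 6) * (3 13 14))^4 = ((2 6 3)(13 14))^4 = (14)(2 6 3)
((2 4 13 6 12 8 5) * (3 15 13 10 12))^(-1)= (2 5 8 12 10 4)(3 6 13 15)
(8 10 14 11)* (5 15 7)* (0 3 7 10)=(0 3 7 5 15 10 14 11 8)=[3, 1, 2, 7, 4, 15, 6, 5, 0, 9, 14, 8, 12, 13, 11, 10]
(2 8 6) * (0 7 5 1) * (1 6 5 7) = (0 1)(2 8 5 6) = [1, 0, 8, 3, 4, 6, 2, 7, 5]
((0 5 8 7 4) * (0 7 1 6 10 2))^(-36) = (0 2 10 6 1 8 5)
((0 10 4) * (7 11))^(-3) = ((0 10 4)(7 11))^(-3) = (7 11)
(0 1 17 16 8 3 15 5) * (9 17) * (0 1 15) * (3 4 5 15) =[3, 9, 2, 0, 5, 1, 6, 7, 4, 17, 10, 11, 12, 13, 14, 15, 8, 16] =(0 3)(1 9 17 16 8 4 5)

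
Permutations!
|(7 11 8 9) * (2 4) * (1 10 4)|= |(1 10 4 2)(7 11 8 9)|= 4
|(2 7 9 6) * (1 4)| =|(1 4)(2 7 9 6)| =4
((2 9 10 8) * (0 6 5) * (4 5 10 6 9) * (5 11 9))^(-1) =(0 5)(2 8 10 6 9 11 4)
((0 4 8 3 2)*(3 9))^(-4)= (0 8 3)(2 4 9)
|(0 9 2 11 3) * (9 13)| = 6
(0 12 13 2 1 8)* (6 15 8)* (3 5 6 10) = (0 12 13 2 1 10 3 5 6 15 8) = [12, 10, 1, 5, 4, 6, 15, 7, 0, 9, 3, 11, 13, 2, 14, 8]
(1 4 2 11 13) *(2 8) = (1 4 8 2 11 13) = [0, 4, 11, 3, 8, 5, 6, 7, 2, 9, 10, 13, 12, 1]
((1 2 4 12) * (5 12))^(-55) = ((1 2 4 5 12))^(-55) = (12)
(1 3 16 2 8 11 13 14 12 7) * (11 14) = (1 3 16 2 8 14 12 7)(11 13) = [0, 3, 8, 16, 4, 5, 6, 1, 14, 9, 10, 13, 7, 11, 12, 15, 2]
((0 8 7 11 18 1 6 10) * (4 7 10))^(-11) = ((0 8 10)(1 6 4 7 11 18))^(-11) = (0 8 10)(1 6 4 7 11 18)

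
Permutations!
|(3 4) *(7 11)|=2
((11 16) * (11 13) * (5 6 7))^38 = ((5 6 7)(11 16 13))^38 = (5 7 6)(11 13 16)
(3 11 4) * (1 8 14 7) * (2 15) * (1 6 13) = (1 8 14 7 6 13)(2 15)(3 11 4) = [0, 8, 15, 11, 3, 5, 13, 6, 14, 9, 10, 4, 12, 1, 7, 2]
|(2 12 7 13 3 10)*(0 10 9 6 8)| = 10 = |(0 10 2 12 7 13 3 9 6 8)|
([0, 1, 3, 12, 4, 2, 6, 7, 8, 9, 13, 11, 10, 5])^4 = (2 13 12)(3 5 10)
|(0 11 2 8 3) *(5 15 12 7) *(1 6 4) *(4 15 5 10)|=|(0 11 2 8 3)(1 6 15 12 7 10 4)|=35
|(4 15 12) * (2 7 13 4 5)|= 7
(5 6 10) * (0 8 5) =(0 8 5 6 10) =[8, 1, 2, 3, 4, 6, 10, 7, 5, 9, 0]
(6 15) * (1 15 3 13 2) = [0, 15, 1, 13, 4, 5, 3, 7, 8, 9, 10, 11, 12, 2, 14, 6] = (1 15 6 3 13 2)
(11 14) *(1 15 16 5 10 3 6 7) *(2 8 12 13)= (1 15 16 5 10 3 6 7)(2 8 12 13)(11 14)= [0, 15, 8, 6, 4, 10, 7, 1, 12, 9, 3, 14, 13, 2, 11, 16, 5]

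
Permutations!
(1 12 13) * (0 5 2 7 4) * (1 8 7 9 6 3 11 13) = (0 5 2 9 6 3 11 13 8 7 4)(1 12) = [5, 12, 9, 11, 0, 2, 3, 4, 7, 6, 10, 13, 1, 8]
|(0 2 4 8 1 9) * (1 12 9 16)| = |(0 2 4 8 12 9)(1 16)| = 6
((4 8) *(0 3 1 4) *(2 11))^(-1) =(0 8 4 1 3)(2 11)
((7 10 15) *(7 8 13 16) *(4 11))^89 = (4 11)(7 16 13 8 15 10)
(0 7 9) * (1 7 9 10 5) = (0 9)(1 7 10 5) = [9, 7, 2, 3, 4, 1, 6, 10, 8, 0, 5]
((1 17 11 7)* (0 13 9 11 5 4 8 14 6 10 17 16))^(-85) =(0 16 1 7 11 9 13)(4 5 17 10 6 14 8) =((0 13 9 11 7 1 16)(4 8 14 6 10 17 5))^(-85)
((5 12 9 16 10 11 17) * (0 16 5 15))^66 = ((0 16 10 11 17 15)(5 12 9))^66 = (17)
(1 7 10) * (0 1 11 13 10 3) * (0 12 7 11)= [1, 11, 2, 12, 4, 5, 6, 3, 8, 9, 0, 13, 7, 10]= (0 1 11 13 10)(3 12 7)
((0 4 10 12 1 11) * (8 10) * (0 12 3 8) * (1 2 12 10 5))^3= (0 4)(1 3)(2 12)(5 10)(8 11)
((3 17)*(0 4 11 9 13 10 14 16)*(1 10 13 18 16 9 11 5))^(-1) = ((0 4 5 1 10 14 9 18 16)(3 17))^(-1) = (0 16 18 9 14 10 1 5 4)(3 17)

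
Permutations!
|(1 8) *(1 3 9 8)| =|(3 9 8)| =3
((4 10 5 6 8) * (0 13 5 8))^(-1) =(0 6 5 13)(4 8 10)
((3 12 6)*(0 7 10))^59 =(0 10 7)(3 6 12)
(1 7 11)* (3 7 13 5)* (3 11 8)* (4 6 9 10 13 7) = (1 7 8 3 4 6 9 10 13 5 11) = [0, 7, 2, 4, 6, 11, 9, 8, 3, 10, 13, 1, 12, 5]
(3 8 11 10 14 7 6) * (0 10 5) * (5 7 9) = (0 10 14 9 5)(3 8 11 7 6) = [10, 1, 2, 8, 4, 0, 3, 6, 11, 5, 14, 7, 12, 13, 9]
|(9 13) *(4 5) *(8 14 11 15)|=|(4 5)(8 14 11 15)(9 13)|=4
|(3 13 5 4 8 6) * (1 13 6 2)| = |(1 13 5 4 8 2)(3 6)| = 6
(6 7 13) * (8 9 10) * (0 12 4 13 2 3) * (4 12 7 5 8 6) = (0 7 2 3)(4 13)(5 8 9 10 6) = [7, 1, 3, 0, 13, 8, 5, 2, 9, 10, 6, 11, 12, 4]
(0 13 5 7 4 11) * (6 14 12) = (0 13 5 7 4 11)(6 14 12) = [13, 1, 2, 3, 11, 7, 14, 4, 8, 9, 10, 0, 6, 5, 12]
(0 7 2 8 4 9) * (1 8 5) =[7, 8, 5, 3, 9, 1, 6, 2, 4, 0] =(0 7 2 5 1 8 4 9)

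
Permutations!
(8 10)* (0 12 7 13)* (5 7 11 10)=(0 12 11 10 8 5 7 13)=[12, 1, 2, 3, 4, 7, 6, 13, 5, 9, 8, 10, 11, 0]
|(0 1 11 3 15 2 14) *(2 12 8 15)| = 6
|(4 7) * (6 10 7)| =|(4 6 10 7)| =4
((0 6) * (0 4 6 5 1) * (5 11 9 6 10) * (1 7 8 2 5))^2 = ((0 11 9 6 4 10 1)(2 5 7 8))^2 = (0 9 4 1 11 6 10)(2 7)(5 8)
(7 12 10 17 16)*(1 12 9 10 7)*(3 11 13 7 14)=(1 12 14 3 11 13 7 9 10 17 16)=[0, 12, 2, 11, 4, 5, 6, 9, 8, 10, 17, 13, 14, 7, 3, 15, 1, 16]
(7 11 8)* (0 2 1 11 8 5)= (0 2 1 11 5)(7 8)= [2, 11, 1, 3, 4, 0, 6, 8, 7, 9, 10, 5]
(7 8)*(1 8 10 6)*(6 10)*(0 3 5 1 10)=[3, 8, 2, 5, 4, 1, 10, 6, 7, 9, 0]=(0 3 5 1 8 7 6 10)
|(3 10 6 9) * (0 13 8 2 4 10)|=|(0 13 8 2 4 10 6 9 3)|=9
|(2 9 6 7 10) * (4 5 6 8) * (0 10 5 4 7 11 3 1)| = 11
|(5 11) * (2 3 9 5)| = |(2 3 9 5 11)| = 5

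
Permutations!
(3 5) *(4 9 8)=(3 5)(4 9 8)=[0, 1, 2, 5, 9, 3, 6, 7, 4, 8]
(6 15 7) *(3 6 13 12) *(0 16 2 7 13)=(0 16 2 7)(3 6 15 13 12)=[16, 1, 7, 6, 4, 5, 15, 0, 8, 9, 10, 11, 3, 12, 14, 13, 2]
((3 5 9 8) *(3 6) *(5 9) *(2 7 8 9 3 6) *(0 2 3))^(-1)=(9)(0 3 8 7 2)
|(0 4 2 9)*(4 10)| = 5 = |(0 10 4 2 9)|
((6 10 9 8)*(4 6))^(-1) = ((4 6 10 9 8))^(-1) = (4 8 9 10 6)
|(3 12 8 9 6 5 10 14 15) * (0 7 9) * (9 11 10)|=9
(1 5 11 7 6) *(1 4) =(1 5 11 7 6 4) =[0, 5, 2, 3, 1, 11, 4, 6, 8, 9, 10, 7]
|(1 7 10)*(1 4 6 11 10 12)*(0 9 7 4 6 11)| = 9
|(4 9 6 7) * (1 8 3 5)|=4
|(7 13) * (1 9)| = |(1 9)(7 13)| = 2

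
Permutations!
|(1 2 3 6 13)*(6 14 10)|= |(1 2 3 14 10 6 13)|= 7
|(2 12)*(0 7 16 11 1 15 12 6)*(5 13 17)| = 9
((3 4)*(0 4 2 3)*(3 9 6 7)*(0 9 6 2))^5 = (0 7 2 4 3 6 9)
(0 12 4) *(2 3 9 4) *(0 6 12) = (2 3 9 4 6 12) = [0, 1, 3, 9, 6, 5, 12, 7, 8, 4, 10, 11, 2]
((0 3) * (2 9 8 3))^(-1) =(0 3 8 9 2) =((0 2 9 8 3))^(-1)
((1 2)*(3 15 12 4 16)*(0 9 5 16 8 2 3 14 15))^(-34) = ((0 9 5 16 14 15 12 4 8 2 1 3))^(-34) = (0 5 14 12 8 1)(2 3 9 16 15 4)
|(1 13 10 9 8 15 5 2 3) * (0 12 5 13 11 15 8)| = |(0 12 5 2 3 1 11 15 13 10 9)| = 11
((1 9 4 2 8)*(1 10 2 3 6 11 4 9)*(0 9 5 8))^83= (0 2 10 8 5 9)(3 4 11 6)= ((0 9 5 8 10 2)(3 6 11 4))^83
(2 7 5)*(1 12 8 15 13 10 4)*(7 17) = [0, 12, 17, 3, 1, 2, 6, 5, 15, 9, 4, 11, 8, 10, 14, 13, 16, 7] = (1 12 8 15 13 10 4)(2 17 7 5)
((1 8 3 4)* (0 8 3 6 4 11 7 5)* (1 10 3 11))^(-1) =(0 5 7 11 1 3 10 4 6 8)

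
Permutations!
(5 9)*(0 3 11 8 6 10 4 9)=(0 3 11 8 6 10 4 9 5)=[3, 1, 2, 11, 9, 0, 10, 7, 6, 5, 4, 8]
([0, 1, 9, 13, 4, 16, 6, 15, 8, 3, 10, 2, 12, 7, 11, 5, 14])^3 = (2 13 5 11 3 15 14 9 7 16)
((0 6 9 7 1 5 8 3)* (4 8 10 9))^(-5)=((0 6 4 8 3)(1 5 10 9 7))^(-5)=(10)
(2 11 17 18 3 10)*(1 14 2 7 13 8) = (1 14 2 11 17 18 3 10 7 13 8) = [0, 14, 11, 10, 4, 5, 6, 13, 1, 9, 7, 17, 12, 8, 2, 15, 16, 18, 3]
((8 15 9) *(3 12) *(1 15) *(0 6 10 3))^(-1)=(0 12 3 10 6)(1 8 9 15)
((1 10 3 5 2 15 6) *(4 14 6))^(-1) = ((1 10 3 5 2 15 4 14 6))^(-1) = (1 6 14 4 15 2 5 3 10)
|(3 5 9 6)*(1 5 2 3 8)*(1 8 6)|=6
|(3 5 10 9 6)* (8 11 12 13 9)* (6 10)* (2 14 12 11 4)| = 24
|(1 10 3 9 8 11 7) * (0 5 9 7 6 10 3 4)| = 24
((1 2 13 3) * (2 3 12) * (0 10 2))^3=((0 10 2 13 12)(1 3))^3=(0 13 10 12 2)(1 3)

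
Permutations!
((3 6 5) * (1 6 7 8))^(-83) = (1 6 5 3 7 8)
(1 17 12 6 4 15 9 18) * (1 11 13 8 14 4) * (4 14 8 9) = (1 17 12 6)(4 15)(9 18 11 13) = [0, 17, 2, 3, 15, 5, 1, 7, 8, 18, 10, 13, 6, 9, 14, 4, 16, 12, 11]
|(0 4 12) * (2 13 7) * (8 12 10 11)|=6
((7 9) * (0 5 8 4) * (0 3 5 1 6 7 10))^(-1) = (0 10 9 7 6 1)(3 4 8 5)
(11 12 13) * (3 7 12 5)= (3 7 12 13 11 5)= [0, 1, 2, 7, 4, 3, 6, 12, 8, 9, 10, 5, 13, 11]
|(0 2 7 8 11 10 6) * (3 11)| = 8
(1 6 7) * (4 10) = [0, 6, 2, 3, 10, 5, 7, 1, 8, 9, 4] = (1 6 7)(4 10)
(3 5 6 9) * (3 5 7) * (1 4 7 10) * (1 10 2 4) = (10)(2 4 7 3)(5 6 9) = [0, 1, 4, 2, 7, 6, 9, 3, 8, 5, 10]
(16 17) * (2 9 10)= [0, 1, 9, 3, 4, 5, 6, 7, 8, 10, 2, 11, 12, 13, 14, 15, 17, 16]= (2 9 10)(16 17)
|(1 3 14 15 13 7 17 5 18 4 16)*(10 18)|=|(1 3 14 15 13 7 17 5 10 18 4 16)|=12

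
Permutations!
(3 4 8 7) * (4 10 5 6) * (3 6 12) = (3 10 5 12)(4 8 7 6) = [0, 1, 2, 10, 8, 12, 4, 6, 7, 9, 5, 11, 3]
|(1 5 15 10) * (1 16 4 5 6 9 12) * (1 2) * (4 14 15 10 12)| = 11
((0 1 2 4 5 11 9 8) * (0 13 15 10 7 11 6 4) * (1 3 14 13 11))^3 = ((0 3 14 13 15 10 7 1 2)(4 5 6)(8 11 9))^3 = (0 13 7)(1 3 15)(2 14 10)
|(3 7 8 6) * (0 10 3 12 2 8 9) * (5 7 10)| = 4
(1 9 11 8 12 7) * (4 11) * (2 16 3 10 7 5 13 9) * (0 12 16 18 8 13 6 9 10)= (0 12 5 6 9 4 11 13 10 7 1 2 18 8 16 3)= [12, 2, 18, 0, 11, 6, 9, 1, 16, 4, 7, 13, 5, 10, 14, 15, 3, 17, 8]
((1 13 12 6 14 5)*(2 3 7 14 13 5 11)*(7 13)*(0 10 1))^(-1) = ((0 10 1 5)(2 3 13 12 6 7 14 11))^(-1) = (0 5 1 10)(2 11 14 7 6 12 13 3)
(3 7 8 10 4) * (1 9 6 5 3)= [0, 9, 2, 7, 1, 3, 5, 8, 10, 6, 4]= (1 9 6 5 3 7 8 10 4)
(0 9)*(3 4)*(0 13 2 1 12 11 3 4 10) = (0 9 13 2 1 12 11 3 10) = [9, 12, 1, 10, 4, 5, 6, 7, 8, 13, 0, 3, 11, 2]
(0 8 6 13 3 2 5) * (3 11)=[8, 1, 5, 2, 4, 0, 13, 7, 6, 9, 10, 3, 12, 11]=(0 8 6 13 11 3 2 5)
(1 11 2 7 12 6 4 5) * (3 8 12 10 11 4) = (1 4 5)(2 7 10 11)(3 8 12 6) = [0, 4, 7, 8, 5, 1, 3, 10, 12, 9, 11, 2, 6]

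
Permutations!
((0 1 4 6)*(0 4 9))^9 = (9)(4 6)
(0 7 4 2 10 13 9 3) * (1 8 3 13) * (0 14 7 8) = (0 8 3 14 7 4 2 10 1)(9 13) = [8, 0, 10, 14, 2, 5, 6, 4, 3, 13, 1, 11, 12, 9, 7]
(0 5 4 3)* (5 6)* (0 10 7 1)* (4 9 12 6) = (0 4 3 10 7 1)(5 9 12 6) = [4, 0, 2, 10, 3, 9, 5, 1, 8, 12, 7, 11, 6]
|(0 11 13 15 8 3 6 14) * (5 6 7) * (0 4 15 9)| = |(0 11 13 9)(3 7 5 6 14 4 15 8)| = 8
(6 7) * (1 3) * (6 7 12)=(1 3)(6 12)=[0, 3, 2, 1, 4, 5, 12, 7, 8, 9, 10, 11, 6]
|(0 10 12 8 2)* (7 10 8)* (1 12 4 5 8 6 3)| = 11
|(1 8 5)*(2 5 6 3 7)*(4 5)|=8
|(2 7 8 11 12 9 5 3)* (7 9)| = |(2 9 5 3)(7 8 11 12)| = 4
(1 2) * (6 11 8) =(1 2)(6 11 8) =[0, 2, 1, 3, 4, 5, 11, 7, 6, 9, 10, 8]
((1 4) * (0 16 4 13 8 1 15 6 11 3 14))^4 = (0 6)(1 13 8)(3 4)(11 16)(14 15)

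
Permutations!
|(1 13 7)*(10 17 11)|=|(1 13 7)(10 17 11)|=3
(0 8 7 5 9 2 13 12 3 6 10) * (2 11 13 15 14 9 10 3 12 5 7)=(0 8 2 15 14 9 11 13 5 10)(3 6)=[8, 1, 15, 6, 4, 10, 3, 7, 2, 11, 0, 13, 12, 5, 9, 14]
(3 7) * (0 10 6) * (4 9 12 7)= (0 10 6)(3 4 9 12 7)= [10, 1, 2, 4, 9, 5, 0, 3, 8, 12, 6, 11, 7]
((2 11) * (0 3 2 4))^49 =((0 3 2 11 4))^49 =(0 4 11 2 3)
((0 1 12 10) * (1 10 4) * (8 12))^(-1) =((0 10)(1 8 12 4))^(-1) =(0 10)(1 4 12 8)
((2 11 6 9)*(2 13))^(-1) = (2 13 9 6 11)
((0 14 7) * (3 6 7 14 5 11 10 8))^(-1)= (14)(0 7 6 3 8 10 11 5)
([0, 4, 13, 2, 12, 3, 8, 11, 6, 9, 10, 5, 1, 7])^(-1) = (1 12 4)(2 3 5 11 7 13)(6 8)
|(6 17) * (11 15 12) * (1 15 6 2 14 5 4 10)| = |(1 15 12 11 6 17 2 14 5 4 10)| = 11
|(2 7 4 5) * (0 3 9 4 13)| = 8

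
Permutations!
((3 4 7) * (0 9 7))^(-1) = (0 4 3 7 9)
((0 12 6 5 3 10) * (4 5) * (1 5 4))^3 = ((0 12 6 1 5 3 10))^3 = (0 1 10 6 3 12 5)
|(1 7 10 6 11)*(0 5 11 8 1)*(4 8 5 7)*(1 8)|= 6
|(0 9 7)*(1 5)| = 6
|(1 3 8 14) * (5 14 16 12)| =7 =|(1 3 8 16 12 5 14)|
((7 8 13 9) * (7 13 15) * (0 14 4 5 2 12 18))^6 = ((0 14 4 5 2 12 18)(7 8 15)(9 13))^6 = (0 18 12 2 5 4 14)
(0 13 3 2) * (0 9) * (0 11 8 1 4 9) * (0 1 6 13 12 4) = (0 12 4 9 11 8 6 13 3 2 1) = [12, 0, 1, 2, 9, 5, 13, 7, 6, 11, 10, 8, 4, 3]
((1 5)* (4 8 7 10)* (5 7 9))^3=(1 4 5 10 9 7 8)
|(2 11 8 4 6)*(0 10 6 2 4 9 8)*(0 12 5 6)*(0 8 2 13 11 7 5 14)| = |(0 10 8 9 2 7 5 6 4 13 11 12 14)| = 13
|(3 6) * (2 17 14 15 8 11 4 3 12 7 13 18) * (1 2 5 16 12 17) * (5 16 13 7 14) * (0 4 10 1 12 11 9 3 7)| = 48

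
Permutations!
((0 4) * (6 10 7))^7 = (0 4)(6 10 7)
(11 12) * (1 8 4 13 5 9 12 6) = (1 8 4 13 5 9 12 11 6) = [0, 8, 2, 3, 13, 9, 1, 7, 4, 12, 10, 6, 11, 5]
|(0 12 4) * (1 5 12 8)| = 6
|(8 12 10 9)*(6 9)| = 5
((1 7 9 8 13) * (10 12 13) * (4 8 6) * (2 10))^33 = (1 6 2 13 9 8 12 7 4 10)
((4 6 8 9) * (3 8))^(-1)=(3 6 4 9 8)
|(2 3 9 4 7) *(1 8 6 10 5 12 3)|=11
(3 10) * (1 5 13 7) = (1 5 13 7)(3 10) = [0, 5, 2, 10, 4, 13, 6, 1, 8, 9, 3, 11, 12, 7]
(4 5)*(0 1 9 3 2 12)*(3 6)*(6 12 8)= (0 1 9 12)(2 8 6 3)(4 5)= [1, 9, 8, 2, 5, 4, 3, 7, 6, 12, 10, 11, 0]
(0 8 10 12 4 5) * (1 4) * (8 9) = (0 9 8 10 12 1 4 5) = [9, 4, 2, 3, 5, 0, 6, 7, 10, 8, 12, 11, 1]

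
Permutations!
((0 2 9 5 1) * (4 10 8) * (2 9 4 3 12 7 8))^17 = ((0 9 5 1)(2 4 10)(3 12 7 8))^17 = (0 9 5 1)(2 10 4)(3 12 7 8)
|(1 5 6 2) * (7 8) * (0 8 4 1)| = 8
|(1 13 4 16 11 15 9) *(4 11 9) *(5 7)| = 14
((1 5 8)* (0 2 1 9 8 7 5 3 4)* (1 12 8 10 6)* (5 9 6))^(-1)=(0 4 3 1 6 8 12 2)(5 10 9 7)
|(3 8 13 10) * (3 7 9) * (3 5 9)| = 10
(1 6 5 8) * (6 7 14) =(1 7 14 6 5 8) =[0, 7, 2, 3, 4, 8, 5, 14, 1, 9, 10, 11, 12, 13, 6]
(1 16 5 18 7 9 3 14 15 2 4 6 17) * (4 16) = (1 4 6 17)(2 16 5 18 7 9 3 14 15) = [0, 4, 16, 14, 6, 18, 17, 9, 8, 3, 10, 11, 12, 13, 15, 2, 5, 1, 7]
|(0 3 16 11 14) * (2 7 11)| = |(0 3 16 2 7 11 14)| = 7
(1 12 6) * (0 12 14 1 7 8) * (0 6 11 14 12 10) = (0 10)(1 12 11 14)(6 7 8) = [10, 12, 2, 3, 4, 5, 7, 8, 6, 9, 0, 14, 11, 13, 1]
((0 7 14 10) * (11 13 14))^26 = ((0 7 11 13 14 10))^26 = (0 11 14)(7 13 10)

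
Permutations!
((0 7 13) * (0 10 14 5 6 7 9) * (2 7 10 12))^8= (14)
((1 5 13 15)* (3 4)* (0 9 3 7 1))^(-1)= ((0 9 3 4 7 1 5 13 15))^(-1)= (0 15 13 5 1 7 4 3 9)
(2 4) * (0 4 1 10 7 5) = (0 4 2 1 10 7 5) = [4, 10, 1, 3, 2, 0, 6, 5, 8, 9, 7]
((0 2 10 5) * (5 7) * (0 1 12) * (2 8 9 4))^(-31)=((0 8 9 4 2 10 7 5 1 12))^(-31)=(0 12 1 5 7 10 2 4 9 8)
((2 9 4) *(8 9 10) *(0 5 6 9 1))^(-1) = (0 1 8 10 2 4 9 6 5)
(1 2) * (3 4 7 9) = (1 2)(3 4 7 9) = [0, 2, 1, 4, 7, 5, 6, 9, 8, 3]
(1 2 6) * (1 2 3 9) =(1 3 9)(2 6) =[0, 3, 6, 9, 4, 5, 2, 7, 8, 1]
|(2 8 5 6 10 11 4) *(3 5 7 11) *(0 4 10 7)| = 12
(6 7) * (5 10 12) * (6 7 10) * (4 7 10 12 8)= (4 7 10 8)(5 6 12)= [0, 1, 2, 3, 7, 6, 12, 10, 4, 9, 8, 11, 5]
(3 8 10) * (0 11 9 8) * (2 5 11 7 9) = (0 7 9 8 10 3)(2 5 11) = [7, 1, 5, 0, 4, 11, 6, 9, 10, 8, 3, 2]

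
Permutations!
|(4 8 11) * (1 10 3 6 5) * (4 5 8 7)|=|(1 10 3 6 8 11 5)(4 7)|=14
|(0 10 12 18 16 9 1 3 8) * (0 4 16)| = |(0 10 12 18)(1 3 8 4 16 9)| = 12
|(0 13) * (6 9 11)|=6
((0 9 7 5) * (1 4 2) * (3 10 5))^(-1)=((0 9 7 3 10 5)(1 4 2))^(-1)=(0 5 10 3 7 9)(1 2 4)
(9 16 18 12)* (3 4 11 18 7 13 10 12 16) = (3 4 11 18 16 7 13 10 12 9) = [0, 1, 2, 4, 11, 5, 6, 13, 8, 3, 12, 18, 9, 10, 14, 15, 7, 17, 16]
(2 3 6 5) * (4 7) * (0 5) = [5, 1, 3, 6, 7, 2, 0, 4] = (0 5 2 3 6)(4 7)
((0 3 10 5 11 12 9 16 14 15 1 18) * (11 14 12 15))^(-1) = ((0 3 10 5 14 11 15 1 18)(9 16 12))^(-1) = (0 18 1 15 11 14 5 10 3)(9 12 16)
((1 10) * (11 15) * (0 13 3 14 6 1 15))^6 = ((0 13 3 14 6 1 10 15 11))^6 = (0 10 14)(1 3 11)(6 13 15)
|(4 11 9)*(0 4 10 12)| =6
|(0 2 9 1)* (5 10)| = |(0 2 9 1)(5 10)| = 4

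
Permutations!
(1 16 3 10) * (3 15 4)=(1 16 15 4 3 10)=[0, 16, 2, 10, 3, 5, 6, 7, 8, 9, 1, 11, 12, 13, 14, 4, 15]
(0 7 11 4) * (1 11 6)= (0 7 6 1 11 4)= [7, 11, 2, 3, 0, 5, 1, 6, 8, 9, 10, 4]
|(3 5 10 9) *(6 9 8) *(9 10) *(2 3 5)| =|(2 3)(5 9)(6 10 8)| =6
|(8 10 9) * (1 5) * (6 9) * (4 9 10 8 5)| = 4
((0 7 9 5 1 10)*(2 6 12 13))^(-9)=(0 5)(1 7)(2 13 12 6)(9 10)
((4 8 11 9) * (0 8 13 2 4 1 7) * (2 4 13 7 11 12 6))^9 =((0 8 12 6 2 13 4 7)(1 11 9))^9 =(0 8 12 6 2 13 4 7)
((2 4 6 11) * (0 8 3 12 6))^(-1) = ((0 8 3 12 6 11 2 4))^(-1) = (0 4 2 11 6 12 3 8)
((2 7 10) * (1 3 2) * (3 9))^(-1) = (1 10 7 2 3 9)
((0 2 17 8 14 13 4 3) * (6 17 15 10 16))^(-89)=((0 2 15 10 16 6 17 8 14 13 4 3))^(-89)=(0 8 15 13 16 3 17 2 14 10 4 6)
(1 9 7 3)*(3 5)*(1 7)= [0, 9, 2, 7, 4, 3, 6, 5, 8, 1]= (1 9)(3 7 5)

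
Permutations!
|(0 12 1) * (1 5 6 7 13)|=|(0 12 5 6 7 13 1)|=7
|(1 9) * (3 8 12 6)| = 4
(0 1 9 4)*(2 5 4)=(0 1 9 2 5 4)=[1, 9, 5, 3, 0, 4, 6, 7, 8, 2]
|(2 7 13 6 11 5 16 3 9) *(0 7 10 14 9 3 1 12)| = 36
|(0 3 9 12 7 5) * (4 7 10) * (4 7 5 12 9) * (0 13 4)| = 6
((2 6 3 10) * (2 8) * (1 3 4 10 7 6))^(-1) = (1 2 8 10 4 6 7 3)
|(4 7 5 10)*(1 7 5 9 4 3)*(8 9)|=8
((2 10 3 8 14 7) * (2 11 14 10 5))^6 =((2 5)(3 8 10)(7 11 14))^6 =(14)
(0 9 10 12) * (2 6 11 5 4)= [9, 1, 6, 3, 2, 4, 11, 7, 8, 10, 12, 5, 0]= (0 9 10 12)(2 6 11 5 4)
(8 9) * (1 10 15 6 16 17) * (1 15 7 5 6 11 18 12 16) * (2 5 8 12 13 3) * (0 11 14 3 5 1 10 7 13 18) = [11, 7, 1, 2, 4, 6, 10, 8, 9, 12, 13, 0, 16, 5, 3, 14, 17, 15, 18] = (18)(0 11)(1 7 8 9 12 16 17 15 14 3 2)(5 6 10 13)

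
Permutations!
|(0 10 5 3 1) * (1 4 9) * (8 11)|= 14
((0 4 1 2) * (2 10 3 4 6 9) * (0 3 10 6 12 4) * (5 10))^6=(0 2 6 4)(1 12 3 9)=((0 12 4 1 6 9 2 3)(5 10))^6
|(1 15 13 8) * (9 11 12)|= 12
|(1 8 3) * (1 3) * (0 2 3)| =|(0 2 3)(1 8)| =6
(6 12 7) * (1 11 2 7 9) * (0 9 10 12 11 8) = (0 9 1 8)(2 7 6 11)(10 12) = [9, 8, 7, 3, 4, 5, 11, 6, 0, 1, 12, 2, 10]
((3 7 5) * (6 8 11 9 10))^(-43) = (3 5 7)(6 11 10 8 9)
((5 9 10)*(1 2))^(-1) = (1 2)(5 10 9)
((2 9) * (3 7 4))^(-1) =((2 9)(3 7 4))^(-1) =(2 9)(3 4 7)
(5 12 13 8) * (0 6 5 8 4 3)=(0 6 5 12 13 4 3)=[6, 1, 2, 0, 3, 12, 5, 7, 8, 9, 10, 11, 13, 4]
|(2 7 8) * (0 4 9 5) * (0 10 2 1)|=|(0 4 9 5 10 2 7 8 1)|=9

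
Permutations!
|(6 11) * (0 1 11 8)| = 5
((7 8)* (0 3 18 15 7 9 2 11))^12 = (0 15 9)(2 3 7)(8 11 18)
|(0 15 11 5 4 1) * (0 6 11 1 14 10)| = |(0 15 1 6 11 5 4 14 10)| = 9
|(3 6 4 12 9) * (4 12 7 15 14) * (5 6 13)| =12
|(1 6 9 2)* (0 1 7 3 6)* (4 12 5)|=|(0 1)(2 7 3 6 9)(4 12 5)|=30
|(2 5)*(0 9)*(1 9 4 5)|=6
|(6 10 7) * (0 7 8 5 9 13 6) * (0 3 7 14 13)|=8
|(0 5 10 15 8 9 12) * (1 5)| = |(0 1 5 10 15 8 9 12)| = 8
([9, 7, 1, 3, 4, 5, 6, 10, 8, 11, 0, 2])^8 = [9, 7, 1, 3, 4, 5, 6, 10, 8, 11, 0, 2]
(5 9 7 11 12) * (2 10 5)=(2 10 5 9 7 11 12)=[0, 1, 10, 3, 4, 9, 6, 11, 8, 7, 5, 12, 2]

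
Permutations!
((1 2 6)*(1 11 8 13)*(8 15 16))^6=((1 2 6 11 15 16 8 13))^6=(1 8 15 6)(2 13 16 11)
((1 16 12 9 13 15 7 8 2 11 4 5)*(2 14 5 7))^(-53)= (1 5 14 8 7 4 11 2 15 13 9 12 16)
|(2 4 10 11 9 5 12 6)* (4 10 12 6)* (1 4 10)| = |(1 4 12 10 11 9 5 6 2)| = 9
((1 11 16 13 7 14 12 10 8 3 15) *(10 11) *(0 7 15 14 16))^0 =(16)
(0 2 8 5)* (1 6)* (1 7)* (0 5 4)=(0 2 8 4)(1 6 7)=[2, 6, 8, 3, 0, 5, 7, 1, 4]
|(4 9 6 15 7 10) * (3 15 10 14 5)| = |(3 15 7 14 5)(4 9 6 10)| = 20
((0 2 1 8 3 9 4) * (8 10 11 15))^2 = ((0 2 1 10 11 15 8 3 9 4))^2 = (0 1 11 8 9)(2 10 15 3 4)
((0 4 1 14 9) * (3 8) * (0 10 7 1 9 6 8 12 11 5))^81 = (0 10 14 3 5 9 1 8 11 4 7 6 12)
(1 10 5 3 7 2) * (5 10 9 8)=[0, 9, 1, 7, 4, 3, 6, 2, 5, 8, 10]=(10)(1 9 8 5 3 7 2)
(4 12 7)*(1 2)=[0, 2, 1, 3, 12, 5, 6, 4, 8, 9, 10, 11, 7]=(1 2)(4 12 7)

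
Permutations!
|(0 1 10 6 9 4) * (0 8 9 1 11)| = |(0 11)(1 10 6)(4 8 9)| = 6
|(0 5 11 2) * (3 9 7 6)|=4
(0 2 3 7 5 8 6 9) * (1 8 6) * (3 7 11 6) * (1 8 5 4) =[2, 5, 7, 11, 1, 3, 9, 4, 8, 0, 10, 6] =(0 2 7 4 1 5 3 11 6 9)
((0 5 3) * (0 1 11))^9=((0 5 3 1 11))^9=(0 11 1 3 5)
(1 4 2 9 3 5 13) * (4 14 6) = (1 14 6 4 2 9 3 5 13) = [0, 14, 9, 5, 2, 13, 4, 7, 8, 3, 10, 11, 12, 1, 6]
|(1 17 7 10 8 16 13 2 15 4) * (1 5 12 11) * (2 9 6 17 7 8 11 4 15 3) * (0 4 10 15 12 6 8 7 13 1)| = 10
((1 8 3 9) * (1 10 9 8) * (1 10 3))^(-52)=(1 3 10 8 9)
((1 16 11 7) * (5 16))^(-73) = (1 16 7 5 11)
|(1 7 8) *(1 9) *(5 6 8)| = |(1 7 5 6 8 9)| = 6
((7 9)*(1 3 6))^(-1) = ((1 3 6)(7 9))^(-1) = (1 6 3)(7 9)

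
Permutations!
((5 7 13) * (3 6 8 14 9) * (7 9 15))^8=((3 6 8 14 15 7 13 5 9))^8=(3 9 5 13 7 15 14 8 6)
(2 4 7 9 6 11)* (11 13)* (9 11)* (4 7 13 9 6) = (2 7 11)(4 13 6 9) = [0, 1, 7, 3, 13, 5, 9, 11, 8, 4, 10, 2, 12, 6]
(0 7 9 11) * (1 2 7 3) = (0 3 1 2 7 9 11) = [3, 2, 7, 1, 4, 5, 6, 9, 8, 11, 10, 0]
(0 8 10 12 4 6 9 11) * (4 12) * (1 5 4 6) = (12)(0 8 10 6 9 11)(1 5 4) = [8, 5, 2, 3, 1, 4, 9, 7, 10, 11, 6, 0, 12]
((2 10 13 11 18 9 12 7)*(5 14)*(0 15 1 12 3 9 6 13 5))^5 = (0 2 15 10 1 5 12 14 7)(3 9)(6 13 11 18) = ((0 15 1 12 7 2 10 5 14)(3 9)(6 13 11 18))^5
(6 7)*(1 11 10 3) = (1 11 10 3)(6 7) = [0, 11, 2, 1, 4, 5, 7, 6, 8, 9, 3, 10]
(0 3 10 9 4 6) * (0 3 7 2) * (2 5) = (0 7 5 2)(3 10 9 4 6) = [7, 1, 0, 10, 6, 2, 3, 5, 8, 4, 9]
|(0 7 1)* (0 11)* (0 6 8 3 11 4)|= |(0 7 1 4)(3 11 6 8)|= 4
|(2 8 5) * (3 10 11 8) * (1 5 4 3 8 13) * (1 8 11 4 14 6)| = 24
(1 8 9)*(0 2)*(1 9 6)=(9)(0 2)(1 8 6)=[2, 8, 0, 3, 4, 5, 1, 7, 6, 9]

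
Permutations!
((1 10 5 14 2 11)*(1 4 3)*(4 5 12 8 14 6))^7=((1 10 12 8 14 2 11 5 6 4 3))^7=(1 5 8 3 11 12 4 2 10 6 14)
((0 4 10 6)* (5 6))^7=(0 10 6 4 5)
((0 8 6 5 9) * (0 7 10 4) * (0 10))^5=(0 7 9 5 6 8)(4 10)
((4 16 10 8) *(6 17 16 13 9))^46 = ((4 13 9 6 17 16 10 8))^46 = (4 10 17 9)(6 13 8 16)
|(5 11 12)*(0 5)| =4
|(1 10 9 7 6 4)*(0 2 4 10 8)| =20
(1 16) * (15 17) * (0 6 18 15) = (0 6 18 15 17)(1 16) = [6, 16, 2, 3, 4, 5, 18, 7, 8, 9, 10, 11, 12, 13, 14, 17, 1, 0, 15]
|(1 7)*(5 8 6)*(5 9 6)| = |(1 7)(5 8)(6 9)| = 2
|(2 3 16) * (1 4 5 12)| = 12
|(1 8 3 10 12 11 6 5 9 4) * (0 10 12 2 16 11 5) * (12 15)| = 24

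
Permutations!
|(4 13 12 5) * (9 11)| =4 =|(4 13 12 5)(9 11)|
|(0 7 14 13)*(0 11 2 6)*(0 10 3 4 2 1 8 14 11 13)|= |(0 7 11 1 8 14)(2 6 10 3 4)|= 30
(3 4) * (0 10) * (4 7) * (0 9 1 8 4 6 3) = (0 10 9 1 8 4)(3 7 6) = [10, 8, 2, 7, 0, 5, 3, 6, 4, 1, 9]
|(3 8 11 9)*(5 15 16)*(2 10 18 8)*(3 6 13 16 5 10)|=|(2 3)(5 15)(6 13 16 10 18 8 11 9)|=8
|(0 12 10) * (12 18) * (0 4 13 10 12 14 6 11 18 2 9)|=|(0 2 9)(4 13 10)(6 11 18 14)|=12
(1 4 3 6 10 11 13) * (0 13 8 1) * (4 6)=(0 13)(1 6 10 11 8)(3 4)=[13, 6, 2, 4, 3, 5, 10, 7, 1, 9, 11, 8, 12, 0]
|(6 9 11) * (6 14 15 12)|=6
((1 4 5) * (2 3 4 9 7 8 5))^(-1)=(1 5 8 7 9)(2 4 3)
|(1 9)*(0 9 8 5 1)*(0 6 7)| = |(0 9 6 7)(1 8 5)| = 12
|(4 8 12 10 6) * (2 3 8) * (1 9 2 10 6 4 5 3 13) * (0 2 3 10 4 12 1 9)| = 28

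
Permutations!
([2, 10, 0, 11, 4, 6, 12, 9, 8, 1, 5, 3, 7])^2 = [0, 5, 2, 3, 4, 12, 7, 1, 8, 10, 6, 11, 9]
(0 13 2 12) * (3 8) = (0 13 2 12)(3 8) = [13, 1, 12, 8, 4, 5, 6, 7, 3, 9, 10, 11, 0, 2]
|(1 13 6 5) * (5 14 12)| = |(1 13 6 14 12 5)| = 6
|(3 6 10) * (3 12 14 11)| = 6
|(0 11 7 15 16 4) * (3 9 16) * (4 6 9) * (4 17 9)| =10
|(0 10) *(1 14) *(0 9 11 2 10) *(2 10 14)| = 3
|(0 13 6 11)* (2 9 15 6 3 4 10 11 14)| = 30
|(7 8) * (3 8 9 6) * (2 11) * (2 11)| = |(11)(3 8 7 9 6)| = 5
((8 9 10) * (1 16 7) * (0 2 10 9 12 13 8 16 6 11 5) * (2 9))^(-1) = ((0 9 2 10 16 7 1 6 11 5)(8 12 13))^(-1) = (0 5 11 6 1 7 16 10 2 9)(8 13 12)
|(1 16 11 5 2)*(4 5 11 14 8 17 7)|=|(1 16 14 8 17 7 4 5 2)|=9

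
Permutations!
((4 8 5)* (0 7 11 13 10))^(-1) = (0 10 13 11 7)(4 5 8)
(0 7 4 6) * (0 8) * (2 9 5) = [7, 1, 9, 3, 6, 2, 8, 4, 0, 5] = (0 7 4 6 8)(2 9 5)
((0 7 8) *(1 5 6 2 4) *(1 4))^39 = ((0 7 8)(1 5 6 2))^39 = (8)(1 2 6 5)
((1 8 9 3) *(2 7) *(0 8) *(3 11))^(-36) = (11)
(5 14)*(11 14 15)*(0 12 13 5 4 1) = [12, 0, 2, 3, 1, 15, 6, 7, 8, 9, 10, 14, 13, 5, 4, 11] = (0 12 13 5 15 11 14 4 1)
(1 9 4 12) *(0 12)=(0 12 1 9 4)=[12, 9, 2, 3, 0, 5, 6, 7, 8, 4, 10, 11, 1]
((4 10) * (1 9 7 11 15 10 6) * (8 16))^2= (16)(1 7 15 4)(6 9 11 10)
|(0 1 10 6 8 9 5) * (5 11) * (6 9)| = 6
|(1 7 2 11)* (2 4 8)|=6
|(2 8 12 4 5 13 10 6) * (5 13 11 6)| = |(2 8 12 4 13 10 5 11 6)| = 9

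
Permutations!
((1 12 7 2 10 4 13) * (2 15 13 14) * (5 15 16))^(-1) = ((1 12 7 16 5 15 13)(2 10 4 14))^(-1) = (1 13 15 5 16 7 12)(2 14 4 10)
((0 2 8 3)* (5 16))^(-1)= ((0 2 8 3)(5 16))^(-1)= (0 3 8 2)(5 16)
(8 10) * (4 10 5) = (4 10 8 5) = [0, 1, 2, 3, 10, 4, 6, 7, 5, 9, 8]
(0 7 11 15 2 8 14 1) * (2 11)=[7, 0, 8, 3, 4, 5, 6, 2, 14, 9, 10, 15, 12, 13, 1, 11]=(0 7 2 8 14 1)(11 15)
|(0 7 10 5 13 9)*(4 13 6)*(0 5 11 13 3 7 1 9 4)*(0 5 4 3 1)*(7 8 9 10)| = 8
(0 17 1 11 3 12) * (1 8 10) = (0 17 8 10 1 11 3 12) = [17, 11, 2, 12, 4, 5, 6, 7, 10, 9, 1, 3, 0, 13, 14, 15, 16, 8]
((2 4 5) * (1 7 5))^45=(7)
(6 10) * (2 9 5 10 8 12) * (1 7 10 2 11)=[0, 7, 9, 3, 4, 2, 8, 10, 12, 5, 6, 1, 11]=(1 7 10 6 8 12 11)(2 9 5)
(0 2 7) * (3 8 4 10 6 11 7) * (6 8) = (0 2 3 6 11 7)(4 10 8) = [2, 1, 3, 6, 10, 5, 11, 0, 4, 9, 8, 7]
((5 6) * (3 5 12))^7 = (3 12 6 5)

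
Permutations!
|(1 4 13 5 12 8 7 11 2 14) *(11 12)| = 21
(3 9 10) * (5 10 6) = [0, 1, 2, 9, 4, 10, 5, 7, 8, 6, 3] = (3 9 6 5 10)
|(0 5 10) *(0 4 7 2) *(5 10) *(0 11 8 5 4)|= |(0 10)(2 11 8 5 4 7)|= 6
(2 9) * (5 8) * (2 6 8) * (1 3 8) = (1 3 8 5 2 9 6) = [0, 3, 9, 8, 4, 2, 1, 7, 5, 6]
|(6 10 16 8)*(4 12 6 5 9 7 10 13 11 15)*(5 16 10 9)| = |(4 12 6 13 11 15)(7 9)(8 16)| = 6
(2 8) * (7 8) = [0, 1, 7, 3, 4, 5, 6, 8, 2] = (2 7 8)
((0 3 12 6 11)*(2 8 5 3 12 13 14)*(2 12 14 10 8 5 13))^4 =(0 11 6 12 14)(2 5 3)(8 13 10)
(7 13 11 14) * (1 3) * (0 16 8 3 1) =(0 16 8 3)(7 13 11 14) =[16, 1, 2, 0, 4, 5, 6, 13, 3, 9, 10, 14, 12, 11, 7, 15, 8]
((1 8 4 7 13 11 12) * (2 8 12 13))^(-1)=((1 12)(2 8 4 7)(11 13))^(-1)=(1 12)(2 7 4 8)(11 13)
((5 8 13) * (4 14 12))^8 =((4 14 12)(5 8 13))^8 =(4 12 14)(5 13 8)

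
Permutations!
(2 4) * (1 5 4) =(1 5 4 2) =[0, 5, 1, 3, 2, 4]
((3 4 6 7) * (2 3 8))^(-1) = (2 8 7 6 4 3)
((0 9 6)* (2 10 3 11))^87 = (2 11 3 10)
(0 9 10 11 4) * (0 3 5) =(0 9 10 11 4 3 5) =[9, 1, 2, 5, 3, 0, 6, 7, 8, 10, 11, 4]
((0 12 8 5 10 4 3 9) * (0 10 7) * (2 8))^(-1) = ((0 12 2 8 5 7)(3 9 10 4))^(-1) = (0 7 5 8 2 12)(3 4 10 9)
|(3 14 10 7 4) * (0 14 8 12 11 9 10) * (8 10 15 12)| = 4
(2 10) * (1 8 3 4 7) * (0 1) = (0 1 8 3 4 7)(2 10) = [1, 8, 10, 4, 7, 5, 6, 0, 3, 9, 2]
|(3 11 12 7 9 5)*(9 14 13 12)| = 4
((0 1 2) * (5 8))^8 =(8)(0 2 1)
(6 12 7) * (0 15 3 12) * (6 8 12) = [15, 1, 2, 6, 4, 5, 0, 8, 12, 9, 10, 11, 7, 13, 14, 3] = (0 15 3 6)(7 8 12)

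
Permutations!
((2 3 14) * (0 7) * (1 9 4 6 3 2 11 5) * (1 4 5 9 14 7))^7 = ((0 1 14 11 9 5 4 6 3 7))^7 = (0 6 9 1 3 5 14 7 4 11)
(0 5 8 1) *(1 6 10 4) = (0 5 8 6 10 4 1) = [5, 0, 2, 3, 1, 8, 10, 7, 6, 9, 4]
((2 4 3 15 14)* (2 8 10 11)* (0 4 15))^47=(0 3 4)(2 11 10 8 14 15)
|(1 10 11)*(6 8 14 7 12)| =|(1 10 11)(6 8 14 7 12)| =15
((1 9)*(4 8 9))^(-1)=((1 4 8 9))^(-1)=(1 9 8 4)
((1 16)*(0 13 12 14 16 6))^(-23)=((0 13 12 14 16 1 6))^(-23)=(0 1 14 13 6 16 12)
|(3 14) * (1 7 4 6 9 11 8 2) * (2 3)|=10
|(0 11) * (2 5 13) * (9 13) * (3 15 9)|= 6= |(0 11)(2 5 3 15 9 13)|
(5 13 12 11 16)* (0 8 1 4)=(0 8 1 4)(5 13 12 11 16)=[8, 4, 2, 3, 0, 13, 6, 7, 1, 9, 10, 16, 11, 12, 14, 15, 5]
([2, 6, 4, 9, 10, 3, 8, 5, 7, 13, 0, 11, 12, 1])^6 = (0 4)(1 9 5 8)(2 10)(3 7 6 13)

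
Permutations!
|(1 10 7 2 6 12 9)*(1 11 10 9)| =8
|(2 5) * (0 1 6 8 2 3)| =|(0 1 6 8 2 5 3)| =7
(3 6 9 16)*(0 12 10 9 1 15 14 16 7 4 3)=(0 12 10 9 7 4 3 6 1 15 14 16)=[12, 15, 2, 6, 3, 5, 1, 4, 8, 7, 9, 11, 10, 13, 16, 14, 0]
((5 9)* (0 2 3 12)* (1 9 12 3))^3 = (0 9)(1 12)(2 5)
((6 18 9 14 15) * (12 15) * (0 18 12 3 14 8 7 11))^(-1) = ((0 18 9 8 7 11)(3 14)(6 12 15))^(-1) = (0 11 7 8 9 18)(3 14)(6 15 12)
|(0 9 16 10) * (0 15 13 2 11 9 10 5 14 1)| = 11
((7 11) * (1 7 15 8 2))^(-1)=((1 7 11 15 8 2))^(-1)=(1 2 8 15 11 7)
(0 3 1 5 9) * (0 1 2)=(0 3 2)(1 5 9)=[3, 5, 0, 2, 4, 9, 6, 7, 8, 1]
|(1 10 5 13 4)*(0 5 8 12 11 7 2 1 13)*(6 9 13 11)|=22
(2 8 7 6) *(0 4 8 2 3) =(0 4 8 7 6 3) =[4, 1, 2, 0, 8, 5, 3, 6, 7]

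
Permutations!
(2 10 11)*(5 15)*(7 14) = (2 10 11)(5 15)(7 14) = [0, 1, 10, 3, 4, 15, 6, 14, 8, 9, 11, 2, 12, 13, 7, 5]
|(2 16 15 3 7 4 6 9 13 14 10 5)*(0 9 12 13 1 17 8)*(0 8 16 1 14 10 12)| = |(0 9 14 12 13 10 5 2 1 17 16 15 3 7 4 6)| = 16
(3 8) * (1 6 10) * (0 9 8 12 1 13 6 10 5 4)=(0 9 8 3 12 1 10 13 6 5 4)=[9, 10, 2, 12, 0, 4, 5, 7, 3, 8, 13, 11, 1, 6]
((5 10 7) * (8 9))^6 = (10)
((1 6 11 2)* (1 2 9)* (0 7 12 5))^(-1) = ((0 7 12 5)(1 6 11 9))^(-1) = (0 5 12 7)(1 9 11 6)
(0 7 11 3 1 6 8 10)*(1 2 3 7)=[1, 6, 3, 2, 4, 5, 8, 11, 10, 9, 0, 7]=(0 1 6 8 10)(2 3)(7 11)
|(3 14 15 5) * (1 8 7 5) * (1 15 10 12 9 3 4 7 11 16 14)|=9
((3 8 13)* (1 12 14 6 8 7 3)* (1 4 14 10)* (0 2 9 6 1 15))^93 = (0 12 4 6)(1 13 9 15)(2 10 14 8)(3 7)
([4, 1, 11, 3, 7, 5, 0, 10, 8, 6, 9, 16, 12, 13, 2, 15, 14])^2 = [7, 1, 16, 3, 10, 5, 4, 9, 8, 0, 6, 14, 12, 13, 11, 15, 2]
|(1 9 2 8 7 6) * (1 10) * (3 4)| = |(1 9 2 8 7 6 10)(3 4)| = 14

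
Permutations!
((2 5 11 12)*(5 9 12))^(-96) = (12)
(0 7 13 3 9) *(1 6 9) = [7, 6, 2, 1, 4, 5, 9, 13, 8, 0, 10, 11, 12, 3] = (0 7 13 3 1 6 9)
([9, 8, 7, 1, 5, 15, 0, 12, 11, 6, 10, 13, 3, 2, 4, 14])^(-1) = (0 6 9)(1 3 12 7 2 13 11 8)(4 14 15 5)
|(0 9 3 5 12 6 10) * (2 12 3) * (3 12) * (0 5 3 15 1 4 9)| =20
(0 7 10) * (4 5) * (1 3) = (0 7 10)(1 3)(4 5) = [7, 3, 2, 1, 5, 4, 6, 10, 8, 9, 0]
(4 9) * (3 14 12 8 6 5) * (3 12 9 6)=(3 14 9 4 6 5 12 8)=[0, 1, 2, 14, 6, 12, 5, 7, 3, 4, 10, 11, 8, 13, 9]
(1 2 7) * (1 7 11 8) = (1 2 11 8) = [0, 2, 11, 3, 4, 5, 6, 7, 1, 9, 10, 8]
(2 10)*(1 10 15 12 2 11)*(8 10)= (1 8 10 11)(2 15 12)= [0, 8, 15, 3, 4, 5, 6, 7, 10, 9, 11, 1, 2, 13, 14, 12]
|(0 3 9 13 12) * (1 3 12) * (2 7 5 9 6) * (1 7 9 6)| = |(0 12)(1 3)(2 9 13 7 5 6)| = 6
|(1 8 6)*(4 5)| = 6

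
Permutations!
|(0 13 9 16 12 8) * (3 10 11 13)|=|(0 3 10 11 13 9 16 12 8)|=9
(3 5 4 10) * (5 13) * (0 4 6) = (0 4 10 3 13 5 6) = [4, 1, 2, 13, 10, 6, 0, 7, 8, 9, 3, 11, 12, 5]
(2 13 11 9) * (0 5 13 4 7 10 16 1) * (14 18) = (0 5 13 11 9 2 4 7 10 16 1)(14 18) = [5, 0, 4, 3, 7, 13, 6, 10, 8, 2, 16, 9, 12, 11, 18, 15, 1, 17, 14]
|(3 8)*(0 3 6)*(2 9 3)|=|(0 2 9 3 8 6)|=6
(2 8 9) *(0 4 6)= [4, 1, 8, 3, 6, 5, 0, 7, 9, 2]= (0 4 6)(2 8 9)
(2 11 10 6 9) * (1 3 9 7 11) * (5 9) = (1 3 5 9 2)(6 7 11 10) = [0, 3, 1, 5, 4, 9, 7, 11, 8, 2, 6, 10]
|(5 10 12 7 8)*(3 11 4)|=|(3 11 4)(5 10 12 7 8)|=15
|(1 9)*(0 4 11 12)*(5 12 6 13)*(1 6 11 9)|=7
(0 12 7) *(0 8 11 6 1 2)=[12, 2, 0, 3, 4, 5, 1, 8, 11, 9, 10, 6, 7]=(0 12 7 8 11 6 1 2)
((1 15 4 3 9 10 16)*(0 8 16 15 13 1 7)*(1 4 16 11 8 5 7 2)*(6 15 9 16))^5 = (0 7 5)(1 2 16 3 4 13)(6 15)(8 11)(9 10) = ((0 5 7)(1 13 4 3 16 2)(6 15)(8 11)(9 10))^5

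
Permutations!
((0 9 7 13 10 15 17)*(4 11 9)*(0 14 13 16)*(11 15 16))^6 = (0 10 14 15)(4 16 13 17)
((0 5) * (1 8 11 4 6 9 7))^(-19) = (0 5)(1 11 6 7 8 4 9)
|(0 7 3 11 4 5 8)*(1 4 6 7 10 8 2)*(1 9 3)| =9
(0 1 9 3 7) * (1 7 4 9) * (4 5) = (0 7)(3 5 4 9) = [7, 1, 2, 5, 9, 4, 6, 0, 8, 3]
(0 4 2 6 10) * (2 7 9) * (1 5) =(0 4 7 9 2 6 10)(1 5) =[4, 5, 6, 3, 7, 1, 10, 9, 8, 2, 0]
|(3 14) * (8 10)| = 2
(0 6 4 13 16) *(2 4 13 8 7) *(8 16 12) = (0 6 13 12 8 7 2 4 16) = [6, 1, 4, 3, 16, 5, 13, 2, 7, 9, 10, 11, 8, 12, 14, 15, 0]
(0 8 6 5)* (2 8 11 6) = (0 11 6 5)(2 8) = [11, 1, 8, 3, 4, 0, 5, 7, 2, 9, 10, 6]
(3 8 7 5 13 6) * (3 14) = (3 8 7 5 13 6 14) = [0, 1, 2, 8, 4, 13, 14, 5, 7, 9, 10, 11, 12, 6, 3]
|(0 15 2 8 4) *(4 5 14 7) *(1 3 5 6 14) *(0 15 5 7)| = |(0 5 1 3 7 4 15 2 8 6 14)| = 11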